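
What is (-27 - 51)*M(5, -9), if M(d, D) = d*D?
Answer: 3510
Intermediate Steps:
M(d, D) = D*d
(-27 - 51)*M(5, -9) = (-27 - 51)*(-9*5) = -78*(-45) = 3510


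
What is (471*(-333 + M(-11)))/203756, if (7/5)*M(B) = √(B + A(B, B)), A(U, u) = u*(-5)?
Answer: -156843/203756 + 2355*√11/713146 ≈ -0.75881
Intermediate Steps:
A(U, u) = -5*u
M(B) = 10*√(-B)/7 (M(B) = 5*√(B - 5*B)/7 = 5*√(-4*B)/7 = 5*(2*√(-B))/7 = 10*√(-B)/7)
(471*(-333 + M(-11)))/203756 = (471*(-333 + 10*√(-1*(-11))/7))/203756 = (471*(-333 + 10*√11/7))*(1/203756) = (-156843 + 4710*√11/7)*(1/203756) = -156843/203756 + 2355*√11/713146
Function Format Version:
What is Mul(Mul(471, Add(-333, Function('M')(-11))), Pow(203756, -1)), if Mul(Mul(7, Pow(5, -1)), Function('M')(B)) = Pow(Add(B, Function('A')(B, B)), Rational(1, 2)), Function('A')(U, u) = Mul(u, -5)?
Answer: Add(Rational(-156843, 203756), Mul(Rational(2355, 713146), Pow(11, Rational(1, 2)))) ≈ -0.75881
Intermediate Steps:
Function('A')(U, u) = Mul(-5, u)
Function('M')(B) = Mul(Rational(10, 7), Pow(Mul(-1, B), Rational(1, 2))) (Function('M')(B) = Mul(Rational(5, 7), Pow(Add(B, Mul(-5, B)), Rational(1, 2))) = Mul(Rational(5, 7), Pow(Mul(-4, B), Rational(1, 2))) = Mul(Rational(5, 7), Mul(2, Pow(Mul(-1, B), Rational(1, 2)))) = Mul(Rational(10, 7), Pow(Mul(-1, B), Rational(1, 2))))
Mul(Mul(471, Add(-333, Function('M')(-11))), Pow(203756, -1)) = Mul(Mul(471, Add(-333, Mul(Rational(10, 7), Pow(Mul(-1, -11), Rational(1, 2))))), Pow(203756, -1)) = Mul(Mul(471, Add(-333, Mul(Rational(10, 7), Pow(11, Rational(1, 2))))), Rational(1, 203756)) = Mul(Add(-156843, Mul(Rational(4710, 7), Pow(11, Rational(1, 2)))), Rational(1, 203756)) = Add(Rational(-156843, 203756), Mul(Rational(2355, 713146), Pow(11, Rational(1, 2))))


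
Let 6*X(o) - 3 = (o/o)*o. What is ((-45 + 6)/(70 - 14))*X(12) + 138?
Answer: 15261/112 ≈ 136.26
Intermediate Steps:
X(o) = 1/2 + o/6 (X(o) = 1/2 + ((o/o)*o)/6 = 1/2 + (1*o)/6 = 1/2 + o/6)
((-45 + 6)/(70 - 14))*X(12) + 138 = ((-45 + 6)/(70 - 14))*(1/2 + (1/6)*12) + 138 = (-39/56)*(1/2 + 2) + 138 = -39*1/56*(5/2) + 138 = -39/56*5/2 + 138 = -195/112 + 138 = 15261/112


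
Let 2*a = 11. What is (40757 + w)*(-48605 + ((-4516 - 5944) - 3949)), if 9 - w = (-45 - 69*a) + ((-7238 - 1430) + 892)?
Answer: -3085575031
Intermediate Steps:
a = 11/2 (a = (½)*11 = 11/2 ≈ 5.5000)
w = 16419/2 (w = 9 - ((-45 - 69*11/2) + ((-7238 - 1430) + 892)) = 9 - ((-45 - 759/2) + (-8668 + 892)) = 9 - (-849/2 - 7776) = 9 - 1*(-16401/2) = 9 + 16401/2 = 16419/2 ≈ 8209.5)
(40757 + w)*(-48605 + ((-4516 - 5944) - 3949)) = (40757 + 16419/2)*(-48605 + ((-4516 - 5944) - 3949)) = 97933*(-48605 + (-10460 - 3949))/2 = 97933*(-48605 - 14409)/2 = (97933/2)*(-63014) = -3085575031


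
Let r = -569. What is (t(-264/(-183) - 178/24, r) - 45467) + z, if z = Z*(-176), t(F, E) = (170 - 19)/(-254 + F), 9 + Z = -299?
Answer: 1663310509/190301 ≈ 8740.4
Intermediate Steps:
Z = -308 (Z = -9 - 299 = -308)
t(F, E) = 151/(-254 + F)
z = 54208 (z = -308*(-176) = 54208)
(t(-264/(-183) - 178/24, r) - 45467) + z = (151/(-254 + (-264/(-183) - 178/24)) - 45467) + 54208 = (151/(-254 + (-264*(-1/183) - 178*1/24)) - 45467) + 54208 = (151/(-254 + (88/61 - 89/12)) - 45467) + 54208 = (151/(-254 - 4373/732) - 45467) + 54208 = (151/(-190301/732) - 45467) + 54208 = (151*(-732/190301) - 45467) + 54208 = (-110532/190301 - 45467) + 54208 = -8652526099/190301 + 54208 = 1663310509/190301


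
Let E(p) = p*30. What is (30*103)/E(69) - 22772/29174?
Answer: 716827/1006503 ≈ 0.71220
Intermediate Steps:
E(p) = 30*p
(30*103)/E(69) - 22772/29174 = (30*103)/((30*69)) - 22772/29174 = 3090/2070 - 22772*1/29174 = 3090*(1/2070) - 11386/14587 = 103/69 - 11386/14587 = 716827/1006503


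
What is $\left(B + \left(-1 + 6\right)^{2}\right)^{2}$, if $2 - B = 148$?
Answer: $14641$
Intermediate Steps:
$B = -146$ ($B = 2 - 148 = -146$)
$\left(B + \left(-1 + 6\right)^{2}\right)^{2} = \left(-146 + \left(-1 + 6\right)^{2}\right)^{2} = \left(-146 + 5^{2}\right)^{2} = \left(-146 + 25\right)^{2} = \left(-121\right)^{2} = 14641$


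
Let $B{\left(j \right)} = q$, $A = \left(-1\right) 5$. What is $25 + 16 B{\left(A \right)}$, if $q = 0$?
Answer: $25$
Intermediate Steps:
$A = -5$
$B{\left(j \right)} = 0$
$25 + 16 B{\left(A \right)} = 25 + 16 \cdot 0 = 25 + 0 = 25$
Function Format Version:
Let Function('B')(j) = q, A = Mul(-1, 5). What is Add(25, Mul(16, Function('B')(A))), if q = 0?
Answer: 25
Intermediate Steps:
A = -5
Function('B')(j) = 0
Add(25, Mul(16, Function('B')(A))) = Add(25, Mul(16, 0)) = Add(25, 0) = 25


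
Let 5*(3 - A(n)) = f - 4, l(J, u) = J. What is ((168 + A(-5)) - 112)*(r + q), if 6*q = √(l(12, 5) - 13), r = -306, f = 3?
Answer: -90576/5 + 148*I/15 ≈ -18115.0 + 9.8667*I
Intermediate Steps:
A(n) = 16/5 (A(n) = 3 - (3 - 4)/5 = 3 - ⅕*(-1) = 3 + ⅕ = 16/5)
q = I/6 (q = √(12 - 13)/6 = √(-1)/6 = I/6 ≈ 0.16667*I)
((168 + A(-5)) - 112)*(r + q) = ((168 + 16/5) - 112)*(-306 + I/6) = (856/5 - 112)*(-306 + I/6) = 296*(-306 + I/6)/5 = -90576/5 + 148*I/15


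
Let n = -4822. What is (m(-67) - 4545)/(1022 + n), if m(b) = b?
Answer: 1153/950 ≈ 1.2137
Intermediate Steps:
(m(-67) - 4545)/(1022 + n) = (-67 - 4545)/(1022 - 4822) = -4612/(-3800) = -4612*(-1/3800) = 1153/950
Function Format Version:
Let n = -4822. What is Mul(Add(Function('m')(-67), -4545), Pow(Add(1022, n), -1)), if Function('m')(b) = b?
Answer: Rational(1153, 950) ≈ 1.2137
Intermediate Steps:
Mul(Add(Function('m')(-67), -4545), Pow(Add(1022, n), -1)) = Mul(Add(-67, -4545), Pow(Add(1022, -4822), -1)) = Mul(-4612, Pow(-3800, -1)) = Mul(-4612, Rational(-1, 3800)) = Rational(1153, 950)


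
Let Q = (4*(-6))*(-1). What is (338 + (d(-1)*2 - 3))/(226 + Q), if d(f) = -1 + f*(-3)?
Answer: 339/250 ≈ 1.3560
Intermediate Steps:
Q = 24 (Q = -24*(-1) = 24)
d(f) = -1 - 3*f
(338 + (d(-1)*2 - 3))/(226 + Q) = (338 + ((-1 - 3*(-1))*2 - 3))/(226 + 24) = (338 + ((-1 + 3)*2 - 3))/250 = (338 + (2*2 - 3))*(1/250) = (338 + (4 - 3))*(1/250) = (338 + 1)*(1/250) = 339*(1/250) = 339/250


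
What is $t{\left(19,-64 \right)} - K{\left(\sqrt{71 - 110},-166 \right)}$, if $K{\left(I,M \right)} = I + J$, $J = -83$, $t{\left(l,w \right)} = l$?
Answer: $102 - i \sqrt{39} \approx 102.0 - 6.245 i$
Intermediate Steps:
$K{\left(I,M \right)} = -83 + I$ ($K{\left(I,M \right)} = I - 83 = -83 + I$)
$t{\left(19,-64 \right)} - K{\left(\sqrt{71 - 110},-166 \right)} = 19 - \left(-83 + \sqrt{71 - 110}\right) = 19 - \left(-83 + \sqrt{-39}\right) = 19 - \left(-83 + i \sqrt{39}\right) = 19 + \left(83 - i \sqrt{39}\right) = 102 - i \sqrt{39}$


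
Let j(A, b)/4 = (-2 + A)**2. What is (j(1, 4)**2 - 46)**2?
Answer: 900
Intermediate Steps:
j(A, b) = 4*(-2 + A)**2
(j(1, 4)**2 - 46)**2 = ((4*(-2 + 1)**2)**2 - 46)**2 = ((4*(-1)**2)**2 - 46)**2 = ((4*1)**2 - 46)**2 = (4**2 - 46)**2 = (16 - 46)**2 = (-30)**2 = 900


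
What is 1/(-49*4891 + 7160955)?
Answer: 1/6921296 ≈ 1.4448e-7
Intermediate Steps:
1/(-49*4891 + 7160955) = 1/(-239659 + 7160955) = 1/6921296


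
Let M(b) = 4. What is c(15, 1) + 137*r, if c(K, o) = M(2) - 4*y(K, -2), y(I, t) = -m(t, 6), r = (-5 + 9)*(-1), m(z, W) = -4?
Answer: -560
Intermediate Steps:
r = -4 (r = 4*(-1) = -4)
y(I, t) = 4 (y(I, t) = -1*(-4) = 4)
c(K, o) = -12 (c(K, o) = 4 - 4*4 = 4 - 16 = -12)
c(15, 1) + 137*r = -12 + 137*(-4) = -12 - 548 = -560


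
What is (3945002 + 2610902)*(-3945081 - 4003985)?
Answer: -52113313585664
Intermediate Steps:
(3945002 + 2610902)*(-3945081 - 4003985) = 6555904*(-7949066) = -52113313585664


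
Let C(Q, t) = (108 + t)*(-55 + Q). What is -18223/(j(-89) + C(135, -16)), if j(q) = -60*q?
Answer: -18223/12700 ≈ -1.4349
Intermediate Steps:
C(Q, t) = (-55 + Q)*(108 + t)
-18223/(j(-89) + C(135, -16)) = -18223/(-60*(-89) + (-5940 - 55*(-16) + 108*135 + 135*(-16))) = -18223/(5340 + (-5940 + 880 + 14580 - 2160)) = -18223/(5340 + 7360) = -18223/12700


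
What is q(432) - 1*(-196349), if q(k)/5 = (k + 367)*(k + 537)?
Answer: 4067504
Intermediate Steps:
q(k) = 5*(367 + k)*(537 + k) (q(k) = 5*((k + 367)*(k + 537)) = 5*((367 + k)*(537 + k)) = 5*(367 + k)*(537 + k))
q(432) - 1*(-196349) = (985395 + 5*432**2 + 4520*432) - 1*(-196349) = (985395 + 5*186624 + 1952640) + 196349 = (985395 + 933120 + 1952640) + 196349 = 3871155 + 196349 = 4067504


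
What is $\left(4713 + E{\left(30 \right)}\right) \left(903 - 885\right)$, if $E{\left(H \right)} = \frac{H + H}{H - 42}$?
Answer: $84744$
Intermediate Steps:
$E{\left(H \right)} = \frac{2 H}{-42 + H}$
$\left(4713 + E{\left(30 \right)}\right) \left(903 - 885\right) = \left(4713 + 2 \cdot 30 \frac{1}{-42 + 30}\right) \left(903 - 885\right) = \left(4713 + 2 \cdot 30 \frac{1}{-12}\right) 18 = \left(4713 + 2 \cdot 30 \left(- \frac{1}{12}\right)\right) 18 = \left(4713 - 5\right) 18 = 4708 \cdot 18 = 84744$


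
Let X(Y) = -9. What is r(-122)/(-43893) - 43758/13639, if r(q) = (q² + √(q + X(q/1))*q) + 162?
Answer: -2125882288/598656627 + 122*I*√131/43893 ≈ -3.5511 + 0.031813*I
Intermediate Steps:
r(q) = 162 + q² + q*√(-9 + q) (r(q) = (q² + √(q - 9)*q) + 162 = (q² + √(-9 + q)*q) + 162 = (q² + q*√(-9 + q)) + 162 = 162 + q² + q*√(-9 + q))
r(-122)/(-43893) - 43758/13639 = (162 + (-122)² - 122*√(-9 - 122))/(-43893) - 43758/13639 = (162 + 14884 - 122*I*√131)*(-1/43893) - 43758*1/13639 = (162 + 14884 - 122*I*√131)*(-1/43893) - 43758/13639 = (15046 - 122*I*√131)*(-1/43893) - 43758/13639 = (-15046/43893 + 122*I*√131/43893) - 43758/13639 = -2125882288/598656627 + 122*I*√131/43893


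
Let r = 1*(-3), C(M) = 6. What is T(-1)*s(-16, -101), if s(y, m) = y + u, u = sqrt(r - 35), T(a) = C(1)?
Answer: -96 + 6*I*sqrt(38) ≈ -96.0 + 36.987*I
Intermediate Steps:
r = -3
T(a) = 6
u = I*sqrt(38) (u = sqrt(-3 - 35) = sqrt(-38) = I*sqrt(38) ≈ 6.1644*I)
s(y, m) = y + I*sqrt(38)
T(-1)*s(-16, -101) = 6*(-16 + I*sqrt(38)) = -96 + 6*I*sqrt(38)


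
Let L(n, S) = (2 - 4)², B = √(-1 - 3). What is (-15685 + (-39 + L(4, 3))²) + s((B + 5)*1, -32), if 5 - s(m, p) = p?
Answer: -14423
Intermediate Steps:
B = 2*I (B = √(-4) = 2*I ≈ 2.0*I)
s(m, p) = 5 - p
L(n, S) = 4 (L(n, S) = (-2)² = 4)
(-15685 + (-39 + L(4, 3))²) + s((B + 5)*1, -32) = (-15685 + (-39 + 4)²) + (5 - 1*(-32)) = (-15685 + (-35)²) + (5 + 32) = (-15685 + 1225) + 37 = -14460 + 37 = -14423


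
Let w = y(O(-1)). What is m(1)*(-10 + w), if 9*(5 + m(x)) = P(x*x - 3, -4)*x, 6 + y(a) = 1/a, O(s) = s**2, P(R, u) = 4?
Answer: 205/3 ≈ 68.333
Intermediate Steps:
y(a) = -6 + 1/a
w = -5 (w = -6 + 1/((-1)**2) = -6 + 1/1 = -6 + 1 = -5)
m(x) = -5 + 4*x/9 (m(x) = -5 + (4*x)/9 = -5 + 4*x/9)
m(1)*(-10 + w) = (-5 + (4/9)*1)*(-10 - 5) = (-5 + 4/9)*(-15) = -41/9*(-15) = 205/3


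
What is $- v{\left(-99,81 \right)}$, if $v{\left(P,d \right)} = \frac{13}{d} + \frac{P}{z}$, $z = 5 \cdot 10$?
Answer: $\frac{7369}{4050} \approx 1.8195$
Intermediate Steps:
$z = 50$
$v{\left(P,d \right)} = \frac{13}{d} + \frac{P}{50}$
$- v{\left(-99,81 \right)} = - (\frac{13}{81} + \frac{1}{50} \left(-99\right)) = - (13 \cdot \frac{1}{81} - \frac{99}{50}) = - (\frac{13}{81} - \frac{99}{50}) = \left(-1\right) \left(- \frac{7369}{4050}\right) = \frac{7369}{4050}$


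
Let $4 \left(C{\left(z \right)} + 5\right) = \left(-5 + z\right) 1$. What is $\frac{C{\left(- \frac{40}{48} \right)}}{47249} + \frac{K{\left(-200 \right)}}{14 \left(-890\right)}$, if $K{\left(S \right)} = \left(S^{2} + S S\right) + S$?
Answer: $- \frac{646380115}{100923864} \approx -6.4046$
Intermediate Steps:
$C{\left(z \right)} = - \frac{25}{4} + \frac{z}{4}$ ($C{\left(z \right)} = -5 + \frac{\left(-5 + z\right) 1}{4} = -5 + \frac{-5 + z}{4} = -5 + \left(- \frac{5}{4} + \frac{z}{4}\right) = - \frac{25}{4} + \frac{z}{4}$)
$K{\left(S \right)} = S + 2 S^{2}$ ($K{\left(S \right)} = \left(S^{2} + S^{2}\right) + S = 2 S^{2} + S = S + 2 S^{2}$)
$\frac{C{\left(- \frac{40}{48} \right)}}{47249} + \frac{K{\left(-200 \right)}}{14 \left(-890\right)} = \frac{- \frac{25}{4} + \frac{\left(-40\right) \frac{1}{48}}{4}}{47249} + \frac{\left(-200\right) \left(1 + 2 \left(-200\right)\right)}{14 \left(-890\right)} = \left(- \frac{25}{4} + \frac{\left(-40\right) \frac{1}{48}}{4}\right) \frac{1}{47249} + \frac{\left(-200\right) \left(1 - 400\right)}{-12460} = \left(- \frac{25}{4} + \frac{1}{4} \left(- \frac{5}{6}\right)\right) \frac{1}{47249} + \left(-200\right) \left(-399\right) \left(- \frac{1}{12460}\right) = \left(- \frac{25}{4} - \frac{5}{24}\right) \frac{1}{47249} + 79800 \left(- \frac{1}{12460}\right) = \left(- \frac{155}{24}\right) \frac{1}{47249} - \frac{570}{89} = - \frac{155}{1133976} - \frac{570}{89} = - \frac{646380115}{100923864}$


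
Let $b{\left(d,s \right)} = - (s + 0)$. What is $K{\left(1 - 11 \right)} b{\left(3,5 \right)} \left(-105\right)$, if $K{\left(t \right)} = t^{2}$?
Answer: $52500$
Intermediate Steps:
$b{\left(d,s \right)} = - s$
$K{\left(1 - 11 \right)} b{\left(3,5 \right)} \left(-105\right) = \left(1 - 11\right)^{2} \left(\left(-1\right) 5\right) \left(-105\right) = \left(1 - 11\right)^{2} \left(-5\right) \left(-105\right) = \left(-10\right)^{2} \left(-5\right) \left(-105\right) = 100 \left(-5\right) \left(-105\right) = \left(-500\right) \left(-105\right) = 52500$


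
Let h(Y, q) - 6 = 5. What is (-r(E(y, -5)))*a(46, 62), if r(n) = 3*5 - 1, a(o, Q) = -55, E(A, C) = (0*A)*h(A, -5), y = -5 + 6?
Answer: 770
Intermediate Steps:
y = 1
h(Y, q) = 11 (h(Y, q) = 6 + 5 = 11)
E(A, C) = 0 (E(A, C) = (0*A)*11 = 0*11 = 0)
r(n) = 14 (r(n) = 15 - 1 = 14)
(-r(E(y, -5)))*a(46, 62) = -1*14*(-55) = -14*(-55) = 770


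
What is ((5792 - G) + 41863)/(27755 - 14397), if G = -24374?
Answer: 72029/13358 ≈ 5.3922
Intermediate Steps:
((5792 - G) + 41863)/(27755 - 14397) = ((5792 - 1*(-24374)) + 41863)/(27755 - 14397) = ((5792 + 24374) + 41863)/13358 = (30166 + 41863)*(1/13358) = 72029*(1/13358) = 72029/13358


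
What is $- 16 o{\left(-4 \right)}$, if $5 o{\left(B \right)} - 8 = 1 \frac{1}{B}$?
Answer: $- \frac{124}{5} \approx -24.8$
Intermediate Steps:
$o{\left(B \right)} = \frac{8}{5} + \frac{1}{5 B}$ ($o{\left(B \right)} = \frac{8}{5} + \frac{1 \frac{1}{B}}{5} = \frac{8}{5} + \frac{1}{5 B}$)
$- 16 o{\left(-4 \right)} = - 16 \frac{1 + 8 \left(-4\right)}{5 \left(-4\right)} = - 16 \cdot \frac{1}{5} \left(- \frac{1}{4}\right) \left(1 - 32\right) = - 16 \cdot \frac{1}{5} \left(- \frac{1}{4}\right) \left(-31\right) = \left(-16\right) \frac{31}{20} = - \frac{124}{5}$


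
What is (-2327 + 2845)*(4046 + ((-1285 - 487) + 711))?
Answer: 1546230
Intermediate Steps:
(-2327 + 2845)*(4046 + ((-1285 - 487) + 711)) = 518*(4046 + (-1772 + 711)) = 518*(4046 - 1061) = 518*2985 = 1546230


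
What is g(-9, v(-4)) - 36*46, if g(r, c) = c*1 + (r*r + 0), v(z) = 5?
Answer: -1570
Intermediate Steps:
g(r, c) = c + r² (g(r, c) = c + (r² + 0) = c + r²)
g(-9, v(-4)) - 36*46 = (5 + (-9)²) - 36*46 = (5 + 81) - 1656 = 86 - 1656 = -1570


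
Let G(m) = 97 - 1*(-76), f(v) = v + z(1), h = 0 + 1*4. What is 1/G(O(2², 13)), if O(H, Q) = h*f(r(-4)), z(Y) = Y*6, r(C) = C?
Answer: 1/173 ≈ 0.0057803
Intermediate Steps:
z(Y) = 6*Y
h = 4 (h = 0 + 4 = 4)
f(v) = 6 + v (f(v) = v + 6*1 = v + 6 = 6 + v)
O(H, Q) = 8 (O(H, Q) = 4*(6 - 4) = 4*2 = 8)
G(m) = 173 (G(m) = 97 + 76 = 173)
1/G(O(2², 13)) = 1/173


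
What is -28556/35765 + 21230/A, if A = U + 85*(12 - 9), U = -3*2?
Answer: 752180506/8905485 ≈ 84.463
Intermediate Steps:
U = -6
A = 249 (A = -6 + 85*(12 - 9) = -6 + 85*3 = -6 + 255 = 249)
-28556/35765 + 21230/A = -28556/35765 + 21230/249 = 752180506/8905485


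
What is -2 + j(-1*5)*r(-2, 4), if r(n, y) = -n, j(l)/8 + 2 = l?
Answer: -114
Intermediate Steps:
j(l) = -16 + 8*l
-2 + j(-1*5)*r(-2, 4) = -2 + (-16 + 8*(-1*5))*(-1*(-2)) = -2 + (-16 + 8*(-5))*2 = -2 + (-16 - 40)*2 = -2 - 56*2 = -2 - 112 = -114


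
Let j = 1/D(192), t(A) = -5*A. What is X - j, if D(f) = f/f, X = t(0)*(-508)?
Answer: -1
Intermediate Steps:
X = 0 (X = -5*0*(-508) = 0*(-508) = 0)
D(f) = 1
j = 1 (j = 1/1 = 1)
X - j = 0 - 1*1 = 0 - 1 = -1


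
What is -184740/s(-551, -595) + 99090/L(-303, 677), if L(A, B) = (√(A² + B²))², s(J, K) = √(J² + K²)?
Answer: 49545/275069 - 92370*√657626/328813 ≈ -227.63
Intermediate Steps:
L(A, B) = A² + B²
-184740/s(-551, -595) + 99090/L(-303, 677) = -184740/√((-551)² + (-595)²) + 99090/((-303)² + 677²) = -184740/√(303601 + 354025) + 99090/(91809 + 458329) = -184740*√657626/657626 + 99090/550138 = -92370*√657626/328813 + 99090*(1/550138) = -92370*√657626/328813 + 49545/275069 = 49545/275069 - 92370*√657626/328813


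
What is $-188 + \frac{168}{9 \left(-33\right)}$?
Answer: $- \frac{18668}{99} \approx -188.57$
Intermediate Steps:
$-188 + \frac{168}{9 \left(-33\right)} = -188 + \frac{168}{-297} = -188 + 168 \left(- \frac{1}{297}\right) = -188 - \frac{56}{99} = - \frac{18668}{99}$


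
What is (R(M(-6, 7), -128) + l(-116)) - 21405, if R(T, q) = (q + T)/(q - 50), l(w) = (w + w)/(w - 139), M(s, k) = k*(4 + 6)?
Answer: -485758432/22695 ≈ -21404.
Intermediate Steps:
M(s, k) = 10*k (M(s, k) = k*10 = 10*k)
l(w) = 2*w/(-139 + w) (l(w) = (2*w)/(-139 + w) = 2*w/(-139 + w))
R(T, q) = (T + q)/(-50 + q)
(R(M(-6, 7), -128) + l(-116)) - 21405 = ((10*7 - 128)/(-50 - 128) + 2*(-116)/(-139 - 116)) - 21405 = ((70 - 128)/(-178) + 2*(-116)/(-255)) - 21405 = (-1/178*(-58) + 2*(-116)*(-1/255)) - 21405 = (29/89 + 232/255) - 21405 = 28043/22695 - 21405 = -485758432/22695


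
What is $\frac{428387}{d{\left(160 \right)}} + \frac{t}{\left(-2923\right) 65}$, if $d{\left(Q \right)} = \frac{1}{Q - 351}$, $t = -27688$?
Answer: $- \frac{15545755092727}{189995} \approx -8.1822 \cdot 10^{7}$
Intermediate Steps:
$d{\left(Q \right)} = \frac{1}{-351 + Q}$
$\frac{428387}{d{\left(160 \right)}} + \frac{t}{\left(-2923\right) 65} = \frac{428387}{\frac{1}{-351 + 160}} - \frac{27688}{\left(-2923\right) 65} = \frac{428387}{\frac{1}{-191}} - \frac{27688}{-189995} = \frac{428387}{- \frac{1}{191}} - - \frac{27688}{189995} = 428387 \left(-191\right) + \frac{27688}{189995} = -81821917 + \frac{27688}{189995} = - \frac{15545755092727}{189995}$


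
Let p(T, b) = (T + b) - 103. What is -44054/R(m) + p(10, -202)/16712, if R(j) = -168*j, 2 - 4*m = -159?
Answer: 367117829/56503272 ≈ 6.4973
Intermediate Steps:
p(T, b) = -103 + T + b
m = 161/4 (m = 1/2 - 1/4*(-159) = 1/2 + 159/4 = 161/4 ≈ 40.250)
-44054/R(m) + p(10, -202)/16712 = -44054/((-168*161/4)) + (-103 + 10 - 202)/16712 = -44054/(-6762) - 295*1/16712 = -44054*(-1/6762) - 295/16712 = 22027/3381 - 295/16712 = 367117829/56503272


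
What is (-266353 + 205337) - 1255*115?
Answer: -205341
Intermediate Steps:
(-266353 + 205337) - 1255*115 = -61016 - 144325 = -205341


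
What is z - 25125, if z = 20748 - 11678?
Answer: -16055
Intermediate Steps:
z = 9070
z - 25125 = 9070 - 25125 = -16055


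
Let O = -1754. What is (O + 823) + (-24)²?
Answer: -355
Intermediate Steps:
(O + 823) + (-24)² = (-1754 + 823) + (-24)² = -931 + 576 = -355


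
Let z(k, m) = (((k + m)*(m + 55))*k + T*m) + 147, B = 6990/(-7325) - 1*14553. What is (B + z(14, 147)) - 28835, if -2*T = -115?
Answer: 1232119339/2930 ≈ 4.2052e+5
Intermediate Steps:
T = 115/2 (T = -½*(-115) = 115/2 ≈ 57.500)
B = -21321543/1465 (B = 6990*(-1/7325) - 14553 = -1398/1465 - 14553 = -21321543/1465 ≈ -14554.)
z(k, m) = 147 + 115*m/2 + k*(55 + m)*(k + m) (z(k, m) = (((k + m)*(m + 55))*k + 115*m/2) + 147 = (((k + m)*(55 + m))*k + 115*m/2) + 147 = (((55 + m)*(k + m))*k + 115*m/2) + 147 = (k*(55 + m)*(k + m) + 115*m/2) + 147 = (115*m/2 + k*(55 + m)*(k + m)) + 147 = 147 + 115*m/2 + k*(55 + m)*(k + m))
(B + z(14, 147)) - 28835 = (-21321543/1465 + (147 + 55*14² + (115/2)*147 + 14*147² + 147*14² + 55*14*147)) - 28835 = (-21321543/1465 + (147 + 55*196 + 16905/2 + 14*21609 + 147*196 + 113190)) - 28835 = (-21321543/1465 + (147 + 10780 + 16905/2 + 302526 + 28812 + 113190)) - 28835 = (-21321543/1465 + 927815/2) - 28835 = 1316605889/2930 - 28835 = 1232119339/2930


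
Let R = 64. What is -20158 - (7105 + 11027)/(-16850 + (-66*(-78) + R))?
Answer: -117290336/5819 ≈ -20156.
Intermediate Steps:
-20158 - (7105 + 11027)/(-16850 + (-66*(-78) + R)) = -20158 - (7105 + 11027)/(-16850 + (-66*(-78) + 64)) = -20158 - 18132/(-16850 + (5148 + 64)) = -20158 - 18132/(-16850 + 5212) = -20158 - 18132/(-11638) = -20158 - 18132*(-1)/11638 = -20158 - 1*(-9066/5819) = -20158 + 9066/5819 = -117290336/5819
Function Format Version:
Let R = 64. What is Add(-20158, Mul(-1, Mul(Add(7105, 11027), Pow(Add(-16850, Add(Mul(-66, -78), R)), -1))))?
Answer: Rational(-117290336, 5819) ≈ -20156.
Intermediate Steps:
Add(-20158, Mul(-1, Mul(Add(7105, 11027), Pow(Add(-16850, Add(Mul(-66, -78), R)), -1)))) = Add(-20158, Mul(-1, Mul(Add(7105, 11027), Pow(Add(-16850, Add(Mul(-66, -78), 64)), -1)))) = Add(-20158, Mul(-1, Mul(18132, Pow(Add(-16850, Add(5148, 64)), -1)))) = Add(-20158, Mul(-1, Mul(18132, Pow(Add(-16850, 5212), -1)))) = Add(-20158, Mul(-1, Mul(18132, Pow(-11638, -1)))) = Add(-20158, Mul(-1, Mul(18132, Rational(-1, 11638)))) = Add(-20158, Mul(-1, Rational(-9066, 5819))) = Add(-20158, Rational(9066, 5819)) = Rational(-117290336, 5819)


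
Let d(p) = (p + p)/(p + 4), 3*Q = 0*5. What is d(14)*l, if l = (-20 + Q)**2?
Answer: 5600/9 ≈ 622.22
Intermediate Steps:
Q = 0 (Q = (0*5)/3 = (1/3)*0 = 0)
d(p) = 2*p/(4 + p) (d(p) = (2*p)/(4 + p) = 2*p/(4 + p))
l = 400 (l = (-20 + 0)**2 = (-20)**2 = 400)
d(14)*l = (2*14/(4 + 14))*400 = (2*14/18)*400 = (2*14*(1/18))*400 = (14/9)*400 = 5600/9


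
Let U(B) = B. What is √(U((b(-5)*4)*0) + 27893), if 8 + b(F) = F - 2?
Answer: √27893 ≈ 167.01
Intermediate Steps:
b(F) = -10 + F (b(F) = -8 + (F - 2) = -8 + (-2 + F) = -10 + F)
√(U((b(-5)*4)*0) + 27893) = √(((-10 - 5)*4)*0 + 27893) = √(-15*4*0 + 27893) = √(-60*0 + 27893) = √(0 + 27893) = √27893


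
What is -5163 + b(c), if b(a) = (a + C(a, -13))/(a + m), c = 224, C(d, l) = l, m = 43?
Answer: -1378310/267 ≈ -5162.2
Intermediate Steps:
b(a) = (-13 + a)/(43 + a) (b(a) = (a - 13)/(a + 43) = (-13 + a)/(43 + a))
-5163 + b(c) = -5163 + (-13 + 224)/(43 + 224) = -5163 + 211/267 = -1378310/267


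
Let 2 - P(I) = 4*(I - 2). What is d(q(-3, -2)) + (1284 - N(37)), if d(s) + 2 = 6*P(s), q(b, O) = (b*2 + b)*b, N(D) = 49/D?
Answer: 25629/37 ≈ 692.68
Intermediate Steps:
P(I) = 10 - 4*I (P(I) = 2 - 4*(I - 2) = 2 - 4*(-2 + I) = 2 - (-8 + 4*I) = 2 + (8 - 4*I) = 10 - 4*I)
q(b, O) = 3*b² (q(b, O) = (2*b + b)*b = (3*b)*b = 3*b²)
d(s) = 58 - 24*s (d(s) = -2 + 6*(10 - 4*s) = -2 + (60 - 24*s) = 58 - 24*s)
d(q(-3, -2)) + (1284 - N(37)) = (58 - 72*(-3)²) + (1284 - 49/37) = (58 - 72*9) + (1284 - 49/37) = (58 - 24*27) + (1284 - 1*49/37) = (58 - 648) + (1284 - 49/37) = -590 + 47459/37 = 25629/37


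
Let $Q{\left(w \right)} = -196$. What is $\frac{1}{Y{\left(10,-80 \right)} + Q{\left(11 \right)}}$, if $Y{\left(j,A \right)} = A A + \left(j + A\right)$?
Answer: $\frac{1}{6134} \approx 0.00016303$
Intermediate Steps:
$Y{\left(j,A \right)} = A + j + A^{2}$ ($Y{\left(j,A \right)} = A^{2} + \left(A + j\right) = A + j + A^{2}$)
$\frac{1}{Y{\left(10,-80 \right)} + Q{\left(11 \right)}} = \frac{1}{\left(-80 + 10 + \left(-80\right)^{2}\right) - 196} = \frac{1}{\left(-80 + 10 + 6400\right) - 196} = \frac{1}{6330 - 196} = \frac{1}{6134}$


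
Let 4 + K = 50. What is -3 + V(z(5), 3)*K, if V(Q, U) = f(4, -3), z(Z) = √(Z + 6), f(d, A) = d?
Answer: 181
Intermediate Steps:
K = 46 (K = -4 + 50 = 46)
z(Z) = √(6 + Z)
V(Q, U) = 4
-3 + V(z(5), 3)*K = -3 + 4*46 = -3 + 184 = 181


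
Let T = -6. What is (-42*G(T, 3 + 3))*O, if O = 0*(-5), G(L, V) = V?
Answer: 0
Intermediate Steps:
O = 0
(-42*G(T, 3 + 3))*O = -42*(3 + 3)*0 = -42*6*0 = -252*0 = 0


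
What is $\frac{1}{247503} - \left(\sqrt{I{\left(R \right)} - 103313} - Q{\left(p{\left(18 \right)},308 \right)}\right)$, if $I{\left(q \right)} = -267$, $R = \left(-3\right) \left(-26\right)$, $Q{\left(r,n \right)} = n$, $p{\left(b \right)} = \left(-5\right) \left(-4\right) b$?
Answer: $\frac{76230925}{247503} - 2 i \sqrt{25895} \approx 308.0 - 321.84 i$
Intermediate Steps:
$p{\left(b \right)} = 20 b$
$R = 78$
$\frac{1}{247503} - \left(\sqrt{I{\left(R \right)} - 103313} - Q{\left(p{\left(18 \right)},308 \right)}\right) = \frac{1}{247503} - \left(\sqrt{-267 - 103313} - 308\right) = \frac{1}{247503} - \left(\sqrt{-103580} - 308\right) = \frac{1}{247503} - \left(2 i \sqrt{25895} - 308\right) = \frac{1}{247503} - \left(-308 + 2 i \sqrt{25895}\right) = \frac{1}{247503} + \left(308 - 2 i \sqrt{25895}\right) = \frac{76230925}{247503} - 2 i \sqrt{25895}$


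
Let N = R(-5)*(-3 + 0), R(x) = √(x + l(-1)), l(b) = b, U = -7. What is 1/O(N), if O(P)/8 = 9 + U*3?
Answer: -1/96 ≈ -0.010417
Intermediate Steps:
R(x) = √(-1 + x) (R(x) = √(x - 1) = √(-1 + x))
N = -3*I*√6 (N = √(-1 - 5)*(-3 + 0) = √(-6)*(-3) = (I*√6)*(-3) = -3*I*√6 ≈ -7.3485*I)
O(P) = -96 (O(P) = 8*(9 - 7*3) = 8*(9 - 21) = 8*(-12) = -96)
1/O(N) = 1/(-96) = -1/96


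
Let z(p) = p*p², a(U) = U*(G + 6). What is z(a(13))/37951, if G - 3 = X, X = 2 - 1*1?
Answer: 2197000/37951 ≈ 57.890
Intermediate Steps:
X = 1 (X = 2 - 1 = 1)
G = 4 (G = 3 + 1 = 4)
a(U) = 10*U (a(U) = U*(4 + 6) = U*10 = 10*U)
z(p) = p³
z(a(13))/37951 = (10*13)³/37951 = 130³*(1/37951) = 2197000*(1/37951) = 2197000/37951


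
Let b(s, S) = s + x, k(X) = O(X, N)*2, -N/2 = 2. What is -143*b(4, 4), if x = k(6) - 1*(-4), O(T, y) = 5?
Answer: -2574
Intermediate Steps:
N = -4 (N = -2*2 = -4)
k(X) = 10 (k(X) = 5*2 = 10)
x = 14 (x = 10 - 1*(-4) = 10 + 4 = 14)
b(s, S) = 14 + s (b(s, S) = s + 14 = 14 + s)
-143*b(4, 4) = -143*(14 + 4) = -143*18 = -2574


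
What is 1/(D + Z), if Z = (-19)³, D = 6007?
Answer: -1/852 ≈ -0.0011737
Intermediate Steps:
Z = -6859
1/(D + Z) = 1/(6007 - 6859) = 1/(-852) = -1/852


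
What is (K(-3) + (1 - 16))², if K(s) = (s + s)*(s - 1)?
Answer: 81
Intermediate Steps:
K(s) = 2*s*(-1 + s) (K(s) = (2*s)*(-1 + s) = 2*s*(-1 + s))
(K(-3) + (1 - 16))² = (2*(-3)*(-1 - 3) + (1 - 16))² = (2*(-3)*(-4) - 15)² = (24 - 15)² = 9² = 81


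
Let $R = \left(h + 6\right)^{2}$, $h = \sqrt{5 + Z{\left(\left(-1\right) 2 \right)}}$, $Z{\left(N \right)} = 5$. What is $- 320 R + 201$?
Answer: $-14519 - 3840 \sqrt{10} \approx -26662.0$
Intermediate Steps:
$h = \sqrt{10}$ ($h = \sqrt{5 + 5} = \sqrt{10} \approx 3.1623$)
$R = \left(6 + \sqrt{10}\right)^{2}$ ($R = \left(\sqrt{10} + 6\right)^{2} = \left(6 + \sqrt{10}\right)^{2} \approx 83.947$)
$- 320 R + 201 = - 320 \left(6 + \sqrt{10}\right)^{2} + 201 = 201 - 320 \left(6 + \sqrt{10}\right)^{2}$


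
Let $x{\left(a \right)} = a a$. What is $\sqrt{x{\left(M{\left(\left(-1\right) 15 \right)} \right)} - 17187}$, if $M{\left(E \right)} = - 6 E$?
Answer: $i \sqrt{9087} \approx 95.326 i$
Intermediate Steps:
$x{\left(a \right)} = a^{2}$
$\sqrt{x{\left(M{\left(\left(-1\right) 15 \right)} \right)} - 17187} = \sqrt{\left(- 6 \left(\left(-1\right) 15\right)\right)^{2} - 17187} = \sqrt{\left(\left(-6\right) \left(-15\right)\right)^{2} - 17187} = \sqrt{90^{2} - 17187} = \sqrt{8100 - 17187} = \sqrt{-9087} = i \sqrt{9087}$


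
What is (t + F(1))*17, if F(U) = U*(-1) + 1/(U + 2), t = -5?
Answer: -289/3 ≈ -96.333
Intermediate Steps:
F(U) = 1/(2 + U) - U (F(U) = -U + 1/(2 + U) = 1/(2 + U) - U)
(t + F(1))*17 = (-5 + (1 - 1*1² - 2*1)/(2 + 1))*17 = (-5 + (1 - 1*1 - 2)/3)*17 = (-5 + (1 - 1 - 2)/3)*17 = (-5 + (⅓)*(-2))*17 = (-5 - ⅔)*17 = -17/3*17 = -289/3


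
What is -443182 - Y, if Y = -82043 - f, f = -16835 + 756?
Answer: -377218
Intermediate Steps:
f = -16079
Y = -65964 (Y = -82043 - 1*(-16079) = -82043 + 16079 = -65964)
-443182 - Y = -443182 - 1*(-65964) = -443182 + 65964 = -377218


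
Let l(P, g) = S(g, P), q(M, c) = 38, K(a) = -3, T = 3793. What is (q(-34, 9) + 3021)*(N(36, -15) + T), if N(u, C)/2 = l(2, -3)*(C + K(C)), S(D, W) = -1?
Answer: 11712911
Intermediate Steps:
l(P, g) = -1
N(u, C) = 6 - 2*C (N(u, C) = 2*(-(C - 3)) = 2*(-(-3 + C)) = 2*(3 - C) = 6 - 2*C)
(q(-34, 9) + 3021)*(N(36, -15) + T) = (38 + 3021)*((6 - 2*(-15)) + 3793) = 3059*((6 + 30) + 3793) = 3059*(36 + 3793) = 3059*3829 = 11712911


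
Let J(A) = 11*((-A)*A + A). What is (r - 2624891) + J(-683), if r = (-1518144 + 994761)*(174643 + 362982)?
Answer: -281391549158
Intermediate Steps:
J(A) = -11*A**2 + 11*A (J(A) = 11*(-A**2 + A) = 11*(A - A**2) = -11*A**2 + 11*A)
r = -281383785375 (r = -523383*537625 = -281383785375)
(r - 2624891) + J(-683) = (-281383785375 - 2624891) + 11*(-683)*(1 - 1*(-683)) = -281386410266 + 11*(-683)*(1 + 683) = -281386410266 + 11*(-683)*684 = -281386410266 - 5138892 = -281391549158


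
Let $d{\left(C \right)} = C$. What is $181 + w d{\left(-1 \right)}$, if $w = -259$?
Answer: $440$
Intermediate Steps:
$181 + w d{\left(-1 \right)} = 181 - -259 = 181 + 259 = 440$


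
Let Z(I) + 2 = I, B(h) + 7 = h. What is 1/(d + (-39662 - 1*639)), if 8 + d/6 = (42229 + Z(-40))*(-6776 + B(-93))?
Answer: -1/1740507221 ≈ -5.7454e-10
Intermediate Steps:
B(h) = -7 + h
Z(I) = -2 + I
d = -1740466920 (d = -48 + 6*((42229 + (-2 - 40))*(-6776 + (-7 - 93))) = -48 + 6*((42229 - 42)*(-6776 - 100)) = -48 + 6*(42187*(-6876)) = -48 + 6*(-290077812) = -48 - 1740466872 = -1740466920)
1/(d + (-39662 - 1*639)) = 1/(-1740466920 + (-39662 - 1*639)) = 1/(-1740466920 + (-39662 - 639)) = 1/(-1740466920 - 40301) = 1/(-1740507221) = -1/1740507221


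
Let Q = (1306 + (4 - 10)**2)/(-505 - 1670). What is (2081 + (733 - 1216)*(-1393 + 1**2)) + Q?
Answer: 1466855633/2175 ≈ 6.7442e+5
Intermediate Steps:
Q = -1342/2175 (Q = (1306 + (-6)**2)/(-2175) = (1306 + 36)*(-1/2175) = 1342*(-1/2175) = -1342/2175 ≈ -0.61701)
(2081 + (733 - 1216)*(-1393 + 1**2)) + Q = (2081 + (733 - 1216)*(-1393 + 1**2)) - 1342/2175 = (2081 - 483*(-1393 + 1)) - 1342/2175 = (2081 - 483*(-1392)) - 1342/2175 = (2081 + 672336) - 1342/2175 = 674417 - 1342/2175 = 1466855633/2175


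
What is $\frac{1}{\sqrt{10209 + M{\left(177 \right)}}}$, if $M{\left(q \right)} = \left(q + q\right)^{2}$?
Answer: $\frac{\sqrt{5421}}{27105} \approx 0.0027164$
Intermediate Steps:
$M{\left(q \right)} = 4 q^{2}$ ($M{\left(q \right)} = \left(2 q\right)^{2} = 4 q^{2}$)
$\frac{1}{\sqrt{10209 + M{\left(177 \right)}}} = \frac{1}{\sqrt{10209 + 4 \cdot 177^{2}}} = \frac{1}{\sqrt{10209 + 4 \cdot 31329}} = \frac{1}{\sqrt{10209 + 125316}} = \frac{1}{\sqrt{135525}} = \frac{1}{5 \sqrt{5421}} = \frac{\sqrt{5421}}{27105}$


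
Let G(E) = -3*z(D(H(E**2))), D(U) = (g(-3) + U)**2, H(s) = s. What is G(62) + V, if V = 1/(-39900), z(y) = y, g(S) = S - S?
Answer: -1768727419201/39900 ≈ -4.4329e+7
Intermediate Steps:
g(S) = 0
D(U) = U**2 (D(U) = (0 + U)**2 = U**2)
G(E) = -3*E**4
V = -1/39900 ≈ -2.5063e-5
G(62) + V = -3*62**4 - 1/39900 = -3*14776336 - 1/39900 = -44329008 - 1/39900 = -1768727419201/39900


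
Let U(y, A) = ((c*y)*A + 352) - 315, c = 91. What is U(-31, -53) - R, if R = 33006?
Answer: 116544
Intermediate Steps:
U(y, A) = 37 + 91*A*y (U(y, A) = ((91*y)*A + 352) - 315 = (91*A*y + 352) - 315 = (352 + 91*A*y) - 315 = 37 + 91*A*y)
U(-31, -53) - R = (37 + 91*(-53)*(-31)) - 1*33006 = (37 + 149513) - 33006 = 149550 - 33006 = 116544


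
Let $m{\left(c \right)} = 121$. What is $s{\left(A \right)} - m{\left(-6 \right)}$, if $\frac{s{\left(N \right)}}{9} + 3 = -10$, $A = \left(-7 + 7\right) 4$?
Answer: $-238$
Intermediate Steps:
$A = 0$ ($A = 0 \cdot 4 = 0$)
$s{\left(N \right)} = -117$ ($s{\left(N \right)} = -27 + 9 \left(-10\right) = -27 - 90 = -117$)
$s{\left(A \right)} - m{\left(-6 \right)} = -117 - 121 = -238$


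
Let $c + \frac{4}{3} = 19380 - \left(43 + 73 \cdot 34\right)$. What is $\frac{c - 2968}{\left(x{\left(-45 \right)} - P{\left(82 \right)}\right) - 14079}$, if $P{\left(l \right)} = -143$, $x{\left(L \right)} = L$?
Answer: $- \frac{3787}{3813} \approx -0.99318$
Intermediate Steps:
$c = \frac{50561}{3}$ ($c = - \frac{4}{3} + \left(19380 - \left(43 + 73 \cdot 34\right)\right) = - \frac{4}{3} + \left(19380 - \left(43 + 2482\right)\right) = - \frac{4}{3} + \left(19380 - 2525\right) = - \frac{4}{3} + 16855 = \frac{50561}{3} \approx 16854.0$)
$\frac{c - 2968}{\left(x{\left(-45 \right)} - P{\left(82 \right)}\right) - 14079} = \frac{\frac{50561}{3} - 2968}{\left(-45 - -143\right) - 14079} = \frac{41657}{3 \left(\left(-45 + 143\right) - 14079\right)} = \frac{41657}{3 \left(98 - 14079\right)} = \frac{41657}{3 \left(-13981\right)} = \frac{41657}{3} \left(- \frac{1}{13981}\right) = - \frac{3787}{3813}$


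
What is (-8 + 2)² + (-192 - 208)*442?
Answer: -176764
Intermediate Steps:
(-8 + 2)² + (-192 - 208)*442 = (-6)² - 400*442 = 36 - 176800 = -176764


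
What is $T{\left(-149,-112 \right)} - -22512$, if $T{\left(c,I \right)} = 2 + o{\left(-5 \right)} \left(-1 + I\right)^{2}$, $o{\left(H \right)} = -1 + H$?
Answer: $-54100$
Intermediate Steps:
$T{\left(c,I \right)} = 2 - 6 \left(-1 + I\right)^{2}$ ($T{\left(c,I \right)} = 2 + \left(-1 - 5\right) \left(-1 + I\right)^{2} = 2 - 6 \left(-1 + I\right)^{2}$)
$T{\left(-149,-112 \right)} - -22512 = \left(2 - 6 \left(-1 - 112\right)^{2}\right) - -22512 = \left(2 - 6 \left(-113\right)^{2}\right) + 22512 = \left(2 - 76614\right) + 22512 = -76612 + 22512 = -54100$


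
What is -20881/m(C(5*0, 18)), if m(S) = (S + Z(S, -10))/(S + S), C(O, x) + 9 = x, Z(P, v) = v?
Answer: 375858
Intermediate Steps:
C(O, x) = -9 + x
m(S) = (-10 + S)/(2*S) (m(S) = (S - 10)/(S + S) = (-10 + S)/((2*S)) = (-10 + S)*(1/(2*S)) = (-10 + S)/(2*S))
-20881/m(C(5*0, 18)) = -20881*2*(-9 + 18)/(-10 + (-9 + 18)) = -20881*18/(-10 + 9) = -20881/((½)*(⅑)*(-1)) = -20881/(-1/18) = -20881*(-18) = 375858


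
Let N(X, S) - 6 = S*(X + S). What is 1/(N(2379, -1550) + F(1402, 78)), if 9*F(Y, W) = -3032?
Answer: -9/11567528 ≈ -7.7804e-7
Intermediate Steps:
F(Y, W) = -3032/9 (F(Y, W) = (⅑)*(-3032) = -3032/9)
N(X, S) = 6 + S*(S + X) (N(X, S) = 6 + S*(X + S) = 6 + S*(S + X))
1/(N(2379, -1550) + F(1402, 78)) = 1/((6 + (-1550)² - 1550*2379) - 3032/9) = 1/((6 + 2402500 - 3687450) - 3032/9) = 1/(-1284944 - 3032/9) = 1/(-11567528/9) = -9/11567528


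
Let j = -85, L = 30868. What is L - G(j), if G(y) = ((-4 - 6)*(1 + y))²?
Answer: -674732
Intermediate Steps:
G(y) = (-10 - 10*y)² (G(y) = (-10*(1 + y))² = (-10 - 10*y)²)
L - G(j) = 30868 - 100*(1 - 85)² = 30868 - 100*(-84)² = 30868 - 100*7056 = 30868 - 1*705600 = 30868 - 705600 = -674732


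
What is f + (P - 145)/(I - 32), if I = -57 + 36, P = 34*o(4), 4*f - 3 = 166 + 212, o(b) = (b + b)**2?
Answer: 12069/212 ≈ 56.929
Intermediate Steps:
o(b) = 4*b**2 (o(b) = (2*b)**2 = 4*b**2)
f = 381/4 (f = 3/4 + (166 + 212)/4 = 3/4 + (1/4)*378 = 3/4 + 189/2 = 381/4 ≈ 95.250)
P = 2176 (P = 34*(4*4**2) = 34*(4*16) = 34*64 = 2176)
I = -21
f + (P - 145)/(I - 32) = 381/4 + (2176 - 145)/(-21 - 32) = 381/4 + 2031/(-53) = 381/4 + 2031*(-1/53) = 381/4 - 2031/53 = 12069/212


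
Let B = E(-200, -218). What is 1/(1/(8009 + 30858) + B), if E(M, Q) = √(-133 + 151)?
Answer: -38867/27191586401 + 4531931067*√2/27191586401 ≈ 0.23570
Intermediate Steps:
E(M, Q) = 3*√2 (E(M, Q) = √18 = 3*√2)
B = 3*√2 ≈ 4.2426
1/(1/(8009 + 30858) + B) = 1/(1/(8009 + 30858) + 3*√2) = 1/(1/38867 + 3*√2)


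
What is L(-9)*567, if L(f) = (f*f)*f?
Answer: -413343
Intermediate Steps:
L(f) = f³ (L(f) = f²*f = f³)
L(-9)*567 = (-9)³*567 = -729*567 = -413343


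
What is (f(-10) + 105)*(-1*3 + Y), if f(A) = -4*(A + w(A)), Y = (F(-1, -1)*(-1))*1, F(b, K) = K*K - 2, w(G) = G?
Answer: -370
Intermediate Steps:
F(b, K) = -2 + K² (F(b, K) = K² - 2 = -2 + K²)
Y = 1 (Y = ((-2 + (-1)²)*(-1))*1 = ((-2 + 1)*(-1))*1 = -1*(-1)*1 = 1*1 = 1)
f(A) = -8*A (f(A) = -4*(A + A) = -8*A)
(f(-10) + 105)*(-1*3 + Y) = (-8*(-10) + 105)*(-1*3 + 1) = (80 + 105)*(-3 + 1) = 185*(-2) = -370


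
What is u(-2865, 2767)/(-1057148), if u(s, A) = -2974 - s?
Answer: 109/1057148 ≈ 0.00010311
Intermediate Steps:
u(-2865, 2767)/(-1057148) = (-2974 - 1*(-2865))/(-1057148) = (-2974 + 2865)*(-1/1057148) = -109*(-1/1057148) = 109/1057148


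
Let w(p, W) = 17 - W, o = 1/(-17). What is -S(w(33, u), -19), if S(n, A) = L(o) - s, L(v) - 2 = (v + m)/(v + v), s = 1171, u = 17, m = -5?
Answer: 1126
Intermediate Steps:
o = -1/17 (o = 1*(-1/17) = -1/17 ≈ -0.058824)
L(v) = 2 + (-5 + v)/(2*v) (L(v) = 2 + (v - 5)/(v + v) = 2 + (-5 + v)/((2*v)) = 2 + (-5 + v)*(1/(2*v)) = 2 + (-5 + v)/(2*v))
S(n, A) = -1126 (S(n, A) = 5*(-1 - 1/17)/(2*(-1/17)) - 1*1171 = (5/2)*(-17)*(-18/17) - 1171 = 45 - 1171 = -1126)
-S(w(33, u), -19) = -1*(-1126) = 1126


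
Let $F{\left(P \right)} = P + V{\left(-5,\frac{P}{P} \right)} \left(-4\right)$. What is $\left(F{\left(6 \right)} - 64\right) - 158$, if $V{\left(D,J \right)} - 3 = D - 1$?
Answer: $-204$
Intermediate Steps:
$V{\left(D,J \right)} = 2 + D$ ($V{\left(D,J \right)} = 3 + \left(D - 1\right) = 3 + \left(-1 + D\right) = 2 + D$)
$F{\left(P \right)} = 12 + P$ ($F{\left(P \right)} = P + \left(2 - 5\right) \left(-4\right) = P - -12 = P + 12 = 12 + P$)
$\left(F{\left(6 \right)} - 64\right) - 158 = \left(\left(12 + 6\right) - 64\right) - 158 = \left(18 - 64\right) - 158 = -46 - 158 = -204$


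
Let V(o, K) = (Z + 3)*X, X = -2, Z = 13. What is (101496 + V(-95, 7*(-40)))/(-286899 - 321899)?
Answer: -50732/304399 ≈ -0.16666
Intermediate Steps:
V(o, K) = -32 (V(o, K) = (13 + 3)*(-2) = 16*(-2) = -32)
(101496 + V(-95, 7*(-40)))/(-286899 - 321899) = (101496 - 32)/(-286899 - 321899) = 101464/(-608798) = 101464*(-1/608798) = -50732/304399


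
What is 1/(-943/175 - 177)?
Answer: -175/31918 ≈ -0.0054828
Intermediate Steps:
1/(-943/175 - 177) = 1/(-31918/175) = -175/31918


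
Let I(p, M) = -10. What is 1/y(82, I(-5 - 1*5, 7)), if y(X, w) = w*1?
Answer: -1/10 ≈ -0.10000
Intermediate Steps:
y(X, w) = w
1/y(82, I(-5 - 1*5, 7)) = 1/(-10) = -1/10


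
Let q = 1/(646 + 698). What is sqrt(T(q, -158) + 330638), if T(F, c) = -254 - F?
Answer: sqrt(9324757995)/168 ≈ 574.79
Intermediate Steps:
q = 1/1344 ≈ 0.00074405
sqrt(T(q, -158) + 330638) = sqrt((-254 - 1*1/1344) + 330638) = sqrt((-254 - 1/1344) + 330638) = sqrt(-341377/1344 + 330638) = sqrt(444036095/1344) = sqrt(9324757995)/168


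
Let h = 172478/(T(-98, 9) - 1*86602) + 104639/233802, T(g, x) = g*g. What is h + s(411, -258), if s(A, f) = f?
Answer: -779476432967/3000381066 ≈ -259.79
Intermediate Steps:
T(g, x) = g²
h = -5378117939/3000381066 (h = 172478/((-98)² - 1*86602) + 104639/233802 = 172478/(9604 - 86602) + 104639*(1/233802) = 172478/(-76998) + 104639/233802 = 172478*(-1/76998) + 104639/233802 = -86239/38499 + 104639/233802 = -5378117939/3000381066 ≈ -1.7925)
h + s(411, -258) = -5378117939/3000381066 - 258 = -779476432967/3000381066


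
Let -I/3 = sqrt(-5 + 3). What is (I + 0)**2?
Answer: -18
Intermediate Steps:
I = -3*I*sqrt(2) (I = -3*sqrt(-5 + 3) = -3*I*sqrt(2) ≈ -4.2426*I)
(I + 0)**2 = (-3*I*sqrt(2) + 0)**2 = (-3*I*sqrt(2))**2 = -18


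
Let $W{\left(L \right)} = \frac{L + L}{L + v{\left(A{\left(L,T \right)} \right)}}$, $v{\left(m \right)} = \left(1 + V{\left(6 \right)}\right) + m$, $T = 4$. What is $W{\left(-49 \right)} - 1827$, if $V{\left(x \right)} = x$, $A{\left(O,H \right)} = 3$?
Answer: $- \frac{71155}{39} \approx -1824.5$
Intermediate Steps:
$v{\left(m \right)} = 7 + m$ ($v{\left(m \right)} = \left(1 + 6\right) + m = 7 + m$)
$W{\left(L \right)} = \frac{2 L}{10 + L}$ ($W{\left(L \right)} = \frac{L + L}{L + \left(7 + 3\right)} = \frac{2 L}{L + 10} = \frac{2 L}{10 + L}$)
$W{\left(-49 \right)} - 1827 = 2 \left(-49\right) \frac{1}{10 - 49} - 1827 = 2 \left(-49\right) \frac{1}{-39} - 1827 = 2 \left(-49\right) \left(- \frac{1}{39}\right) - 1827 = \frac{98}{39} - 1827 = - \frac{71155}{39}$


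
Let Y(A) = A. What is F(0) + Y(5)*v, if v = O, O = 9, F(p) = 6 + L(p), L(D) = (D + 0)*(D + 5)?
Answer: 51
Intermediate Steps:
L(D) = D*(5 + D)
F(p) = 6 + p*(5 + p)
v = 9
F(0) + Y(5)*v = (6 + 0*(5 + 0)) + 5*9 = (6 + 0*5) + 45 = (6 + 0) + 45 = 6 + 45 = 51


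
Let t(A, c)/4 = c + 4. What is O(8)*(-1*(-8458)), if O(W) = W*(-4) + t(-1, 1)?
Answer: -101496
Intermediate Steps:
t(A, c) = 16 + 4*c (t(A, c) = 4*(c + 4) = 4*(4 + c) = 16 + 4*c)
O(W) = 20 - 4*W (O(W) = W*(-4) + (16 + 4*1) = -4*W + (16 + 4) = -4*W + 20 = 20 - 4*W)
O(8)*(-1*(-8458)) = (20 - 4*8)*(-1*(-8458)) = (20 - 32)*8458 = -12*8458 = -101496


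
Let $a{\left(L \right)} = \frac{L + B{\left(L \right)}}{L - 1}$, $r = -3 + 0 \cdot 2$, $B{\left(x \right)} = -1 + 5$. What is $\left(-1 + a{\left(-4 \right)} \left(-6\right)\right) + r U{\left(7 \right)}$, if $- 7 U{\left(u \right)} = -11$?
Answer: $- \frac{40}{7} \approx -5.7143$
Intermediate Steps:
$B{\left(x \right)} = 4$
$U{\left(u \right)} = \frac{11}{7}$ ($U{\left(u \right)} = \left(- \frac{1}{7}\right) \left(-11\right) = \frac{11}{7}$)
$r = -3$ ($r = -3 + 0 = -3$)
$a{\left(L \right)} = \frac{4 + L}{-1 + L}$ ($a{\left(L \right)} = \frac{L + 4}{L - 1} = \frac{4 + L}{-1 + L}$)
$\left(-1 + a{\left(-4 \right)} \left(-6\right)\right) + r U{\left(7 \right)} = \left(-1 + \frac{4 - 4}{-1 - 4} \left(-6\right)\right) - \frac{33}{7} = \left(-1 + \frac{1}{-5} \cdot 0 \left(-6\right)\right) - \frac{33}{7} = \left(-1 + \left(- \frac{1}{5}\right) 0 \left(-6\right)\right) - \frac{33}{7} = \left(-1 + 0 \left(-6\right)\right) - \frac{33}{7} = \left(-1 + 0\right) - \frac{33}{7} = -1 - \frac{33}{7} = - \frac{40}{7}$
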